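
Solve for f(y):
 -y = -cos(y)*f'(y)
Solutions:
 f(y) = C1 + Integral(y/cos(y), y)


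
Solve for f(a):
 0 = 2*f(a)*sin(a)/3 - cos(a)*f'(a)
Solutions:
 f(a) = C1/cos(a)^(2/3)


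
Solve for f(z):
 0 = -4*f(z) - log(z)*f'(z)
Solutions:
 f(z) = C1*exp(-4*li(z))


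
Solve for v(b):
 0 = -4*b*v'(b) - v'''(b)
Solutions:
 v(b) = C1 + Integral(C2*airyai(-2^(2/3)*b) + C3*airybi(-2^(2/3)*b), b)


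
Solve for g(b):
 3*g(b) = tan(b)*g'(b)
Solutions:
 g(b) = C1*sin(b)^3


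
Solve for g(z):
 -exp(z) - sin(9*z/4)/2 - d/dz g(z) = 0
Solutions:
 g(z) = C1 - exp(z) + 2*cos(9*z/4)/9


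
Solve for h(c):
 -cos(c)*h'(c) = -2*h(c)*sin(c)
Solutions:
 h(c) = C1/cos(c)^2


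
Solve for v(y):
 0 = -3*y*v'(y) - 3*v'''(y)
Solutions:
 v(y) = C1 + Integral(C2*airyai(-y) + C3*airybi(-y), y)


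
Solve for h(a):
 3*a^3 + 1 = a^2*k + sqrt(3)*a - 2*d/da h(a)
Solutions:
 h(a) = C1 - 3*a^4/8 + a^3*k/6 + sqrt(3)*a^2/4 - a/2


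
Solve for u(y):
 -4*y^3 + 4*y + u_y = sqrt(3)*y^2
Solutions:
 u(y) = C1 + y^4 + sqrt(3)*y^3/3 - 2*y^2


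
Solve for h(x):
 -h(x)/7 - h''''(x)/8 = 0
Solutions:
 h(x) = (C1*sin(2^(1/4)*7^(3/4)*x/7) + C2*cos(2^(1/4)*7^(3/4)*x/7))*exp(-2^(1/4)*7^(3/4)*x/7) + (C3*sin(2^(1/4)*7^(3/4)*x/7) + C4*cos(2^(1/4)*7^(3/4)*x/7))*exp(2^(1/4)*7^(3/4)*x/7)


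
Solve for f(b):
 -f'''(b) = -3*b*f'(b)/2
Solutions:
 f(b) = C1 + Integral(C2*airyai(2^(2/3)*3^(1/3)*b/2) + C3*airybi(2^(2/3)*3^(1/3)*b/2), b)


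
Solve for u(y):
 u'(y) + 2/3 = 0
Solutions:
 u(y) = C1 - 2*y/3


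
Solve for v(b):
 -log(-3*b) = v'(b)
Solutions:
 v(b) = C1 - b*log(-b) + b*(1 - log(3))


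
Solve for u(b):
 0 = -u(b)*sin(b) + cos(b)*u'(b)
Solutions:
 u(b) = C1/cos(b)


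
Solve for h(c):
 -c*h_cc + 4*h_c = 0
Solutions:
 h(c) = C1 + C2*c^5


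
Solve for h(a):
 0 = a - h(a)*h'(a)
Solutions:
 h(a) = -sqrt(C1 + a^2)
 h(a) = sqrt(C1 + a^2)


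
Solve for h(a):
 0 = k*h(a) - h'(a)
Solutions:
 h(a) = C1*exp(a*k)


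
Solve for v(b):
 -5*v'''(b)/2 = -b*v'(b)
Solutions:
 v(b) = C1 + Integral(C2*airyai(2^(1/3)*5^(2/3)*b/5) + C3*airybi(2^(1/3)*5^(2/3)*b/5), b)


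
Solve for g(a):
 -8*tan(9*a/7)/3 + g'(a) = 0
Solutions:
 g(a) = C1 - 56*log(cos(9*a/7))/27


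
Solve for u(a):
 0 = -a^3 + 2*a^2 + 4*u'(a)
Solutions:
 u(a) = C1 + a^4/16 - a^3/6


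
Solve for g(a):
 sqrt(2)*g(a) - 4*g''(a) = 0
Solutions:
 g(a) = C1*exp(-2^(1/4)*a/2) + C2*exp(2^(1/4)*a/2)


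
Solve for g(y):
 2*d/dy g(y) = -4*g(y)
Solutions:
 g(y) = C1*exp(-2*y)


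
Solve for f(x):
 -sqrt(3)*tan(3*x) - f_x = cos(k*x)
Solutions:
 f(x) = C1 - Piecewise((sin(k*x)/k, Ne(k, 0)), (x, True)) + sqrt(3)*log(cos(3*x))/3


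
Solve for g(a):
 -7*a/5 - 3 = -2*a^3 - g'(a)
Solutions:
 g(a) = C1 - a^4/2 + 7*a^2/10 + 3*a


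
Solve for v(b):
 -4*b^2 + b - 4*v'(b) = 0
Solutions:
 v(b) = C1 - b^3/3 + b^2/8


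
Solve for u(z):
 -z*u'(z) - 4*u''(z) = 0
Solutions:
 u(z) = C1 + C2*erf(sqrt(2)*z/4)


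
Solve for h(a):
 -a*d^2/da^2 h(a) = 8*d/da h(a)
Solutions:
 h(a) = C1 + C2/a^7


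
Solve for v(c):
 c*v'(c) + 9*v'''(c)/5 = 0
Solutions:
 v(c) = C1 + Integral(C2*airyai(-15^(1/3)*c/3) + C3*airybi(-15^(1/3)*c/3), c)


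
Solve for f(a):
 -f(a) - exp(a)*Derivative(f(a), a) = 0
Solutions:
 f(a) = C1*exp(exp(-a))


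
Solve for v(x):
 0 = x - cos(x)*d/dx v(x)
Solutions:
 v(x) = C1 + Integral(x/cos(x), x)


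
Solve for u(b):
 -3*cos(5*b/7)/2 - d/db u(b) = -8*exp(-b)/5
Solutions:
 u(b) = C1 - 21*sin(5*b/7)/10 - 8*exp(-b)/5


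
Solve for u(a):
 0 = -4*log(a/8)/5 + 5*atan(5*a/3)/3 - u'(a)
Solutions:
 u(a) = C1 - 4*a*log(a)/5 + 5*a*atan(5*a/3)/3 + 4*a/5 + 12*a*log(2)/5 - log(25*a^2 + 9)/2


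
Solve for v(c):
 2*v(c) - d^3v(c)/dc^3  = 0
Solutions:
 v(c) = C3*exp(2^(1/3)*c) + (C1*sin(2^(1/3)*sqrt(3)*c/2) + C2*cos(2^(1/3)*sqrt(3)*c/2))*exp(-2^(1/3)*c/2)


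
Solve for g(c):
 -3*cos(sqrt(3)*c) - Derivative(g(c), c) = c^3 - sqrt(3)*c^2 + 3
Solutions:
 g(c) = C1 - c^4/4 + sqrt(3)*c^3/3 - 3*c - sqrt(3)*sin(sqrt(3)*c)


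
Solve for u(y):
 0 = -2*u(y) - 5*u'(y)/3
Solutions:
 u(y) = C1*exp(-6*y/5)


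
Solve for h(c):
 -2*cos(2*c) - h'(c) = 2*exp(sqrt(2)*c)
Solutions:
 h(c) = C1 - sqrt(2)*exp(sqrt(2)*c) - sin(2*c)


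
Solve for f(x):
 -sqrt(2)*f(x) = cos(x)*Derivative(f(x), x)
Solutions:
 f(x) = C1*(sin(x) - 1)^(sqrt(2)/2)/(sin(x) + 1)^(sqrt(2)/2)


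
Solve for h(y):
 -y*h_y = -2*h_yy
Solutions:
 h(y) = C1 + C2*erfi(y/2)


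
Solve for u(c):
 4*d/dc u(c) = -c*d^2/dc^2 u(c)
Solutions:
 u(c) = C1 + C2/c^3


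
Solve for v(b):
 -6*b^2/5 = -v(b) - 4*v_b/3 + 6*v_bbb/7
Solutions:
 v(b) = C1*exp(-42^(1/3)*b*(4*42^(1/3)/(sqrt(3873) + 81)^(1/3) + (sqrt(3873) + 81)^(1/3))/36)*sin(14^(1/3)*3^(1/6)*b*(-3^(2/3)*(sqrt(3873) + 81)^(1/3) + 12*14^(1/3)/(sqrt(3873) + 81)^(1/3))/36) + C2*exp(-42^(1/3)*b*(4*42^(1/3)/(sqrt(3873) + 81)^(1/3) + (sqrt(3873) + 81)^(1/3))/36)*cos(14^(1/3)*3^(1/6)*b*(-3^(2/3)*(sqrt(3873) + 81)^(1/3) + 12*14^(1/3)/(sqrt(3873) + 81)^(1/3))/36) + C3*exp(42^(1/3)*b*(4*42^(1/3)/(sqrt(3873) + 81)^(1/3) + (sqrt(3873) + 81)^(1/3))/18) + 6*b^2/5 - 16*b/5 + 64/15


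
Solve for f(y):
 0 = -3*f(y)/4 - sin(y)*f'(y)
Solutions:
 f(y) = C1*(cos(y) + 1)^(3/8)/(cos(y) - 1)^(3/8)


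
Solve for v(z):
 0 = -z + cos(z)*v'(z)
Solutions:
 v(z) = C1 + Integral(z/cos(z), z)


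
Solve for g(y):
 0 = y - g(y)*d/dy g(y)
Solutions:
 g(y) = -sqrt(C1 + y^2)
 g(y) = sqrt(C1 + y^2)


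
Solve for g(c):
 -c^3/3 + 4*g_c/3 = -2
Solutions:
 g(c) = C1 + c^4/16 - 3*c/2


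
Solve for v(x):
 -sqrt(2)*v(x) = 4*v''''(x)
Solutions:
 v(x) = (C1*sin(2^(1/8)*x/2) + C2*cos(2^(1/8)*x/2))*exp(-2^(1/8)*x/2) + (C3*sin(2^(1/8)*x/2) + C4*cos(2^(1/8)*x/2))*exp(2^(1/8)*x/2)


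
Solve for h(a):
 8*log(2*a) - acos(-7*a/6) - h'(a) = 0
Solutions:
 h(a) = C1 + 8*a*log(a) - a*acos(-7*a/6) - 8*a + 8*a*log(2) - sqrt(36 - 49*a^2)/7


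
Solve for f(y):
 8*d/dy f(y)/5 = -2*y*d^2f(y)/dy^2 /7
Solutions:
 f(y) = C1 + C2/y^(23/5)


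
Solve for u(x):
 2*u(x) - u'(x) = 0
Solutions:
 u(x) = C1*exp(2*x)


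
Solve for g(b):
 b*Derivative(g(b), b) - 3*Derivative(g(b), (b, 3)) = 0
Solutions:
 g(b) = C1 + Integral(C2*airyai(3^(2/3)*b/3) + C3*airybi(3^(2/3)*b/3), b)


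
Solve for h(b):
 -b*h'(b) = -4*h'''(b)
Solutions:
 h(b) = C1 + Integral(C2*airyai(2^(1/3)*b/2) + C3*airybi(2^(1/3)*b/2), b)


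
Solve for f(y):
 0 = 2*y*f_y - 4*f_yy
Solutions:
 f(y) = C1 + C2*erfi(y/2)


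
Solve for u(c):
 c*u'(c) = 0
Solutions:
 u(c) = C1


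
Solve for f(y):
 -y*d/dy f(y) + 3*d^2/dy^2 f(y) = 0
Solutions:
 f(y) = C1 + C2*erfi(sqrt(6)*y/6)


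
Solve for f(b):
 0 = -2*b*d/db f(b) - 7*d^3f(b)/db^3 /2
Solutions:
 f(b) = C1 + Integral(C2*airyai(-14^(2/3)*b/7) + C3*airybi(-14^(2/3)*b/7), b)


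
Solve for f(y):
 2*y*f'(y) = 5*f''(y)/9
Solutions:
 f(y) = C1 + C2*erfi(3*sqrt(5)*y/5)


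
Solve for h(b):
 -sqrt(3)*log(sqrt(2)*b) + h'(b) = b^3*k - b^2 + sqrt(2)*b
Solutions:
 h(b) = C1 + b^4*k/4 - b^3/3 + sqrt(2)*b^2/2 + sqrt(3)*b*log(b) - sqrt(3)*b + sqrt(3)*b*log(2)/2


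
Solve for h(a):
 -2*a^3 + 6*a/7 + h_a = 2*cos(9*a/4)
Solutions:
 h(a) = C1 + a^4/2 - 3*a^2/7 + 8*sin(9*a/4)/9


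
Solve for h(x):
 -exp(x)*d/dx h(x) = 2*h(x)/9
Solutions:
 h(x) = C1*exp(2*exp(-x)/9)


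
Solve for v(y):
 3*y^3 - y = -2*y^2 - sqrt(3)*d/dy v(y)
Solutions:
 v(y) = C1 - sqrt(3)*y^4/4 - 2*sqrt(3)*y^3/9 + sqrt(3)*y^2/6


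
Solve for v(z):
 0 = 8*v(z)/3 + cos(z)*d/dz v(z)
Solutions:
 v(z) = C1*(sin(z) - 1)^(4/3)/(sin(z) + 1)^(4/3)


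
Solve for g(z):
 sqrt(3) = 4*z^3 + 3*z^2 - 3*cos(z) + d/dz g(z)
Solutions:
 g(z) = C1 - z^4 - z^3 + sqrt(3)*z + 3*sin(z)


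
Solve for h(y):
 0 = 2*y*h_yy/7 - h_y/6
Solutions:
 h(y) = C1 + C2*y^(19/12)


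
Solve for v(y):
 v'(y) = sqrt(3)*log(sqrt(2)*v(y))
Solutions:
 -2*sqrt(3)*Integral(1/(2*log(_y) + log(2)), (_y, v(y)))/3 = C1 - y


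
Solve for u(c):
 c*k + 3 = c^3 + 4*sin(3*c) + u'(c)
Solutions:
 u(c) = C1 - c^4/4 + c^2*k/2 + 3*c + 4*cos(3*c)/3


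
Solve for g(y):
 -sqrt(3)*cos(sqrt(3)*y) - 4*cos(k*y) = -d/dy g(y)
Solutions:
 g(y) = C1 + sin(sqrt(3)*y) + 4*sin(k*y)/k


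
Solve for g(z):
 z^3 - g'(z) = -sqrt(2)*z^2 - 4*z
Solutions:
 g(z) = C1 + z^4/4 + sqrt(2)*z^3/3 + 2*z^2


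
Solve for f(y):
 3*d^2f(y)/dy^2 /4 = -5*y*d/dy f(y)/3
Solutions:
 f(y) = C1 + C2*erf(sqrt(10)*y/3)


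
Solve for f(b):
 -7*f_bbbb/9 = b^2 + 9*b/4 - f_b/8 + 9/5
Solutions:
 f(b) = C1 + C4*exp(21^(2/3)*b/14) + 8*b^3/3 + 9*b^2 + 72*b/5 + (C2*sin(3*3^(1/6)*7^(2/3)*b/28) + C3*cos(3*3^(1/6)*7^(2/3)*b/28))*exp(-21^(2/3)*b/28)


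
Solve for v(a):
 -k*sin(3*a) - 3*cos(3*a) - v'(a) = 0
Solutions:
 v(a) = C1 + k*cos(3*a)/3 - sin(3*a)


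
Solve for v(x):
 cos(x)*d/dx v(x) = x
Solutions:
 v(x) = C1 + Integral(x/cos(x), x)


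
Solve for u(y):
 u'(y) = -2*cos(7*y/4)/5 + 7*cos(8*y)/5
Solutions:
 u(y) = C1 - 8*sin(7*y/4)/35 + 7*sin(8*y)/40


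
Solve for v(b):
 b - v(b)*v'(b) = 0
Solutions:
 v(b) = -sqrt(C1 + b^2)
 v(b) = sqrt(C1 + b^2)


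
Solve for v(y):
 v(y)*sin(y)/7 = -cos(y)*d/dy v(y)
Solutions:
 v(y) = C1*cos(y)^(1/7)


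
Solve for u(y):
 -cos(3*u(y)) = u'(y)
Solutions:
 u(y) = -asin((C1 + exp(6*y))/(C1 - exp(6*y)))/3 + pi/3
 u(y) = asin((C1 + exp(6*y))/(C1 - exp(6*y)))/3


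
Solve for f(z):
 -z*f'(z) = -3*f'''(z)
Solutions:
 f(z) = C1 + Integral(C2*airyai(3^(2/3)*z/3) + C3*airybi(3^(2/3)*z/3), z)


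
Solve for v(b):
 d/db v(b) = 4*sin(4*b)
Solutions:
 v(b) = C1 - cos(4*b)


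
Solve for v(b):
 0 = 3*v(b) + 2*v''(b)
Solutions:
 v(b) = C1*sin(sqrt(6)*b/2) + C2*cos(sqrt(6)*b/2)


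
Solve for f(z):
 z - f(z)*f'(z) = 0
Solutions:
 f(z) = -sqrt(C1 + z^2)
 f(z) = sqrt(C1 + z^2)


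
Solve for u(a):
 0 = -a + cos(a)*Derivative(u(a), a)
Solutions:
 u(a) = C1 + Integral(a/cos(a), a)


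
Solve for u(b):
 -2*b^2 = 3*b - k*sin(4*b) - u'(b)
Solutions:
 u(b) = C1 + 2*b^3/3 + 3*b^2/2 + k*cos(4*b)/4


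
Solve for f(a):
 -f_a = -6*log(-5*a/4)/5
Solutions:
 f(a) = C1 + 6*a*log(-a)/5 + 6*a*(-2*log(2) - 1 + log(5))/5


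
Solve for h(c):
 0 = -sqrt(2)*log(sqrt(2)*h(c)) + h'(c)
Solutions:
 -sqrt(2)*Integral(1/(2*log(_y) + log(2)), (_y, h(c))) = C1 - c


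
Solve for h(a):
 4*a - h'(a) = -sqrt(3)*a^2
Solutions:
 h(a) = C1 + sqrt(3)*a^3/3 + 2*a^2


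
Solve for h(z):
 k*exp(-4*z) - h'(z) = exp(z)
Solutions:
 h(z) = C1 - k*exp(-4*z)/4 - exp(z)


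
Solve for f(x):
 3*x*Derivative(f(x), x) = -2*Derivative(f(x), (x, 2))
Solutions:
 f(x) = C1 + C2*erf(sqrt(3)*x/2)


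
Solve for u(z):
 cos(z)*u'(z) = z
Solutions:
 u(z) = C1 + Integral(z/cos(z), z)


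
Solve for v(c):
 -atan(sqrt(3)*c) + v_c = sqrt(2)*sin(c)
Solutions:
 v(c) = C1 + c*atan(sqrt(3)*c) - sqrt(3)*log(3*c^2 + 1)/6 - sqrt(2)*cos(c)


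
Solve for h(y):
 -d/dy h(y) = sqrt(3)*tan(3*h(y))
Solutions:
 h(y) = -asin(C1*exp(-3*sqrt(3)*y))/3 + pi/3
 h(y) = asin(C1*exp(-3*sqrt(3)*y))/3


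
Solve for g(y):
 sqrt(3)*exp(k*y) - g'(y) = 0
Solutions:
 g(y) = C1 + sqrt(3)*exp(k*y)/k


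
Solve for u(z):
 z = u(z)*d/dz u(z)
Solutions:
 u(z) = -sqrt(C1 + z^2)
 u(z) = sqrt(C1 + z^2)


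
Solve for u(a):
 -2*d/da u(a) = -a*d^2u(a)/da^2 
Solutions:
 u(a) = C1 + C2*a^3


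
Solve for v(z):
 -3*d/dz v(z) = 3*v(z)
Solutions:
 v(z) = C1*exp(-z)


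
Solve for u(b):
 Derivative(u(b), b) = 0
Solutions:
 u(b) = C1


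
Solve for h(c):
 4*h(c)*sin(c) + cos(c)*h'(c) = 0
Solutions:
 h(c) = C1*cos(c)^4


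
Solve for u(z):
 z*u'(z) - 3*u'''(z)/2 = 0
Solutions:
 u(z) = C1 + Integral(C2*airyai(2^(1/3)*3^(2/3)*z/3) + C3*airybi(2^(1/3)*3^(2/3)*z/3), z)


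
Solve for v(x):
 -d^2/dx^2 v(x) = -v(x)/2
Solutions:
 v(x) = C1*exp(-sqrt(2)*x/2) + C2*exp(sqrt(2)*x/2)


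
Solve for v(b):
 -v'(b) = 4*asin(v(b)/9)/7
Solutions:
 Integral(1/asin(_y/9), (_y, v(b))) = C1 - 4*b/7


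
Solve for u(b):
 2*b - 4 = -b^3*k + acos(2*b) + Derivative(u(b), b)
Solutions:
 u(b) = C1 + b^4*k/4 + b^2 - b*acos(2*b) - 4*b + sqrt(1 - 4*b^2)/2


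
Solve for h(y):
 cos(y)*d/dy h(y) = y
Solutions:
 h(y) = C1 + Integral(y/cos(y), y)


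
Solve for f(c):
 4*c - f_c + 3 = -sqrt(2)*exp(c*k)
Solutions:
 f(c) = C1 + 2*c^2 + 3*c + sqrt(2)*exp(c*k)/k


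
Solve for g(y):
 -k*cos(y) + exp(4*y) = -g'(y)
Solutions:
 g(y) = C1 + k*sin(y) - exp(4*y)/4


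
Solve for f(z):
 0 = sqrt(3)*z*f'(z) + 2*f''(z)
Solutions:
 f(z) = C1 + C2*erf(3^(1/4)*z/2)


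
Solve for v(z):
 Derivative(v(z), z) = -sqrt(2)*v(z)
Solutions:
 v(z) = C1*exp(-sqrt(2)*z)


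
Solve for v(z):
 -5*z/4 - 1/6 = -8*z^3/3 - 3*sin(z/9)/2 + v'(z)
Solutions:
 v(z) = C1 + 2*z^4/3 - 5*z^2/8 - z/6 - 27*cos(z/9)/2


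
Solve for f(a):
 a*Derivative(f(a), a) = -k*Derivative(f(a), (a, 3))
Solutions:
 f(a) = C1 + Integral(C2*airyai(a*(-1/k)^(1/3)) + C3*airybi(a*(-1/k)^(1/3)), a)


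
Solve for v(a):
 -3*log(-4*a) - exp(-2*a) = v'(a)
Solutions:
 v(a) = C1 - 3*a*log(-a) + 3*a*(1 - 2*log(2)) + exp(-2*a)/2


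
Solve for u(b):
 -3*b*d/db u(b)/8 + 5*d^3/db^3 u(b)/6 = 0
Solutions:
 u(b) = C1 + Integral(C2*airyai(3^(2/3)*50^(1/3)*b/10) + C3*airybi(3^(2/3)*50^(1/3)*b/10), b)


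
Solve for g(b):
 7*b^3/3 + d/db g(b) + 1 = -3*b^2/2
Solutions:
 g(b) = C1 - 7*b^4/12 - b^3/2 - b


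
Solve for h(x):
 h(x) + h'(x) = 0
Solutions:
 h(x) = C1*exp(-x)


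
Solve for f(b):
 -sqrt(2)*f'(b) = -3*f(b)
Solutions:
 f(b) = C1*exp(3*sqrt(2)*b/2)


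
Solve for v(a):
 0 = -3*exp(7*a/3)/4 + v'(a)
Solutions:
 v(a) = C1 + 9*exp(7*a/3)/28


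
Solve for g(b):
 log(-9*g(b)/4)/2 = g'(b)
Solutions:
 -2*Integral(1/(log(-_y) - 2*log(2) + 2*log(3)), (_y, g(b))) = C1 - b


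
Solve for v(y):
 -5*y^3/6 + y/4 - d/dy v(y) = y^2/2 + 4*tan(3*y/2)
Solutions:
 v(y) = C1 - 5*y^4/24 - y^3/6 + y^2/8 + 8*log(cos(3*y/2))/3


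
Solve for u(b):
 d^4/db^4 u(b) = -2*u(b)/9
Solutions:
 u(b) = (C1*sin(2^(3/4)*sqrt(3)*b/6) + C2*cos(2^(3/4)*sqrt(3)*b/6))*exp(-2^(3/4)*sqrt(3)*b/6) + (C3*sin(2^(3/4)*sqrt(3)*b/6) + C4*cos(2^(3/4)*sqrt(3)*b/6))*exp(2^(3/4)*sqrt(3)*b/6)


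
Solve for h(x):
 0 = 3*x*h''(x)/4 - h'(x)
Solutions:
 h(x) = C1 + C2*x^(7/3)


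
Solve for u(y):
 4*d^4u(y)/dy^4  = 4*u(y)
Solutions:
 u(y) = C1*exp(-y) + C2*exp(y) + C3*sin(y) + C4*cos(y)


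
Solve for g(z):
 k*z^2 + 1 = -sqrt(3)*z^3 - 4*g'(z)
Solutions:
 g(z) = C1 - k*z^3/12 - sqrt(3)*z^4/16 - z/4


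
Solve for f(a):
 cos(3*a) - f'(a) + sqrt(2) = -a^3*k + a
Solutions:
 f(a) = C1 + a^4*k/4 - a^2/2 + sqrt(2)*a + sin(3*a)/3


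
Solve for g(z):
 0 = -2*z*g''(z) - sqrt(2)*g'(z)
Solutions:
 g(z) = C1 + C2*z^(1 - sqrt(2)/2)


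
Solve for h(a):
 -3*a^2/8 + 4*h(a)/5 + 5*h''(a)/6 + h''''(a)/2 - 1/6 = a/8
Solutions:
 h(a) = 15*a^2/32 + 5*a/32 + (C1*sin(10^(3/4)*a*cos(atan(sqrt(815)/25)/2)/5) + C2*cos(10^(3/4)*a*cos(atan(sqrt(815)/25)/2)/5))*exp(-10^(3/4)*a*sin(atan(sqrt(815)/25)/2)/5) + (C3*sin(10^(3/4)*a*cos(atan(sqrt(815)/25)/2)/5) + C4*cos(10^(3/4)*a*cos(atan(sqrt(815)/25)/2)/5))*exp(10^(3/4)*a*sin(atan(sqrt(815)/25)/2)/5) - 295/384


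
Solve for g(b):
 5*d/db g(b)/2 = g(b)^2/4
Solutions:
 g(b) = -10/(C1 + b)


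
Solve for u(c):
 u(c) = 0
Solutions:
 u(c) = 0


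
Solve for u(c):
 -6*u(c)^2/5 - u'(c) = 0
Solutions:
 u(c) = 5/(C1 + 6*c)


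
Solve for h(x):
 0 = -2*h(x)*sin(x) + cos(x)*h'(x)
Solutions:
 h(x) = C1/cos(x)^2


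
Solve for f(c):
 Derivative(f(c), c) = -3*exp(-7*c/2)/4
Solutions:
 f(c) = C1 + 3*exp(-7*c/2)/14


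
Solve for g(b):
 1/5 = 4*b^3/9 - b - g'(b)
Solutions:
 g(b) = C1 + b^4/9 - b^2/2 - b/5


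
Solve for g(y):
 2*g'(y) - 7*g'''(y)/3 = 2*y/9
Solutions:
 g(y) = C1 + C2*exp(-sqrt(42)*y/7) + C3*exp(sqrt(42)*y/7) + y^2/18


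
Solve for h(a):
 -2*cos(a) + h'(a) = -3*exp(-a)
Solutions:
 h(a) = C1 + 2*sin(a) + 3*exp(-a)


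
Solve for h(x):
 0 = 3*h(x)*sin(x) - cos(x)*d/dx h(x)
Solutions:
 h(x) = C1/cos(x)^3


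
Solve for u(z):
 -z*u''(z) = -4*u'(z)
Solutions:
 u(z) = C1 + C2*z^5


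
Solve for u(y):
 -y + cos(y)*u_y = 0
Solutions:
 u(y) = C1 + Integral(y/cos(y), y)


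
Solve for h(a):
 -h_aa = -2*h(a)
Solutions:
 h(a) = C1*exp(-sqrt(2)*a) + C2*exp(sqrt(2)*a)


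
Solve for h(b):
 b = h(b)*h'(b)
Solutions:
 h(b) = -sqrt(C1 + b^2)
 h(b) = sqrt(C1 + b^2)


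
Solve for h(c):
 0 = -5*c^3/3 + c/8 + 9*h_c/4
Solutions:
 h(c) = C1 + 5*c^4/27 - c^2/36


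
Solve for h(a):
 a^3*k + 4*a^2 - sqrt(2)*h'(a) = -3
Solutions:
 h(a) = C1 + sqrt(2)*a^4*k/8 + 2*sqrt(2)*a^3/3 + 3*sqrt(2)*a/2


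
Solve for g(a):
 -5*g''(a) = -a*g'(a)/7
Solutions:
 g(a) = C1 + C2*erfi(sqrt(70)*a/70)


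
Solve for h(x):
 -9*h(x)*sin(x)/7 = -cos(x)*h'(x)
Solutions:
 h(x) = C1/cos(x)^(9/7)


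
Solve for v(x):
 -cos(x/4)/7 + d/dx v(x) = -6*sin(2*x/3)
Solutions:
 v(x) = C1 + 4*sin(x/4)/7 + 9*cos(2*x/3)


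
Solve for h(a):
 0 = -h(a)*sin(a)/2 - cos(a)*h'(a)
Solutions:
 h(a) = C1*sqrt(cos(a))


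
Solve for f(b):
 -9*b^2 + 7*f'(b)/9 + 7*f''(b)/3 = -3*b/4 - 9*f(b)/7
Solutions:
 f(b) = 7*b^2 - 2933*b/324 + (C1*sin(sqrt(923)*b/42) + C2*cos(sqrt(923)*b/42))*exp(-b/6) - 523075/26244


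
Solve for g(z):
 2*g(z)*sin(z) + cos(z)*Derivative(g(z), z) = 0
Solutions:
 g(z) = C1*cos(z)^2


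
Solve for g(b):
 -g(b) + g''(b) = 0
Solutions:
 g(b) = C1*exp(-b) + C2*exp(b)


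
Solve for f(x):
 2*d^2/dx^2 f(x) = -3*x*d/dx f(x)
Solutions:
 f(x) = C1 + C2*erf(sqrt(3)*x/2)


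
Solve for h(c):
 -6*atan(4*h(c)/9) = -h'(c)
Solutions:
 Integral(1/atan(4*_y/9), (_y, h(c))) = C1 + 6*c


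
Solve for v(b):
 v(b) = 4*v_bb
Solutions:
 v(b) = C1*exp(-b/2) + C2*exp(b/2)


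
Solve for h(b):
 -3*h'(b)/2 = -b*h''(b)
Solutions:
 h(b) = C1 + C2*b^(5/2)


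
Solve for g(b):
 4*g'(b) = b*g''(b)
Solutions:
 g(b) = C1 + C2*b^5


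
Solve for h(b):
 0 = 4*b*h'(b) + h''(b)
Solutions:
 h(b) = C1 + C2*erf(sqrt(2)*b)


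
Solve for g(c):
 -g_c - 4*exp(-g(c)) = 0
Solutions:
 g(c) = log(C1 - 4*c)


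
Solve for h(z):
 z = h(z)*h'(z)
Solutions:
 h(z) = -sqrt(C1 + z^2)
 h(z) = sqrt(C1 + z^2)


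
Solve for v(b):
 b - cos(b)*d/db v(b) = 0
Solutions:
 v(b) = C1 + Integral(b/cos(b), b)


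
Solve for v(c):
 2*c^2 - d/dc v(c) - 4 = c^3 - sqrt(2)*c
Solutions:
 v(c) = C1 - c^4/4 + 2*c^3/3 + sqrt(2)*c^2/2 - 4*c


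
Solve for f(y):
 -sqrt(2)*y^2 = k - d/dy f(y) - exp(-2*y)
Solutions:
 f(y) = C1 + k*y + sqrt(2)*y^3/3 + exp(-2*y)/2


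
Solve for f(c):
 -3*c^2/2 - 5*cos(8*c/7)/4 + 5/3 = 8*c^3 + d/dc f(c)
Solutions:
 f(c) = C1 - 2*c^4 - c^3/2 + 5*c/3 - 35*sin(8*c/7)/32


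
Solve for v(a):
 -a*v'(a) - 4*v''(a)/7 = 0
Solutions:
 v(a) = C1 + C2*erf(sqrt(14)*a/4)


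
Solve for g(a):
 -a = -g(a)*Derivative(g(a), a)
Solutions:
 g(a) = -sqrt(C1 + a^2)
 g(a) = sqrt(C1 + a^2)


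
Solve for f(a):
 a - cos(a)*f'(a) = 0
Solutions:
 f(a) = C1 + Integral(a/cos(a), a)


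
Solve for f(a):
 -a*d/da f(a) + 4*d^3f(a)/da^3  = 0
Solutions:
 f(a) = C1 + Integral(C2*airyai(2^(1/3)*a/2) + C3*airybi(2^(1/3)*a/2), a)


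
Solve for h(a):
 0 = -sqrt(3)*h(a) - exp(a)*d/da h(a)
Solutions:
 h(a) = C1*exp(sqrt(3)*exp(-a))


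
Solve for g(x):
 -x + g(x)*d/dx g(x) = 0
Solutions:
 g(x) = -sqrt(C1 + x^2)
 g(x) = sqrt(C1 + x^2)


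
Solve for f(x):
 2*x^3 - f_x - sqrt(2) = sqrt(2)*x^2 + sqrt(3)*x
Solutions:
 f(x) = C1 + x^4/2 - sqrt(2)*x^3/3 - sqrt(3)*x^2/2 - sqrt(2)*x


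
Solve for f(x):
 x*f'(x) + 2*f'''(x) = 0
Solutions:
 f(x) = C1 + Integral(C2*airyai(-2^(2/3)*x/2) + C3*airybi(-2^(2/3)*x/2), x)


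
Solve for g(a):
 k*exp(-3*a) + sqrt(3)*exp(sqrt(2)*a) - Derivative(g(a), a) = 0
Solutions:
 g(a) = C1 - k*exp(-3*a)/3 + sqrt(6)*exp(sqrt(2)*a)/2


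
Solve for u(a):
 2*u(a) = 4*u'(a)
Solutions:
 u(a) = C1*exp(a/2)


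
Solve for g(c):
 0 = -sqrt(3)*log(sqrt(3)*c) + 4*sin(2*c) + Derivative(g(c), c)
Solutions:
 g(c) = C1 + sqrt(3)*c*(log(c) - 1) + sqrt(3)*c*log(3)/2 + 2*cos(2*c)


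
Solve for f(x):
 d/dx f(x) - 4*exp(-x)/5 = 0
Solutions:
 f(x) = C1 - 4*exp(-x)/5


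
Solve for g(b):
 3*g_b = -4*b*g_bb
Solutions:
 g(b) = C1 + C2*b^(1/4)


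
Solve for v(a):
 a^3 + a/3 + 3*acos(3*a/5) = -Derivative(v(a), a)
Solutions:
 v(a) = C1 - a^4/4 - a^2/6 - 3*a*acos(3*a/5) + sqrt(25 - 9*a^2)


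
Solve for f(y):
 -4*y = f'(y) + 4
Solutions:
 f(y) = C1 - 2*y^2 - 4*y


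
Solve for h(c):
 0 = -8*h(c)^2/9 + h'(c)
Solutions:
 h(c) = -9/(C1 + 8*c)


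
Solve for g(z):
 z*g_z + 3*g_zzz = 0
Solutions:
 g(z) = C1 + Integral(C2*airyai(-3^(2/3)*z/3) + C3*airybi(-3^(2/3)*z/3), z)


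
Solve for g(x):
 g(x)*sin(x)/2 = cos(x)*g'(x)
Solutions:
 g(x) = C1/sqrt(cos(x))


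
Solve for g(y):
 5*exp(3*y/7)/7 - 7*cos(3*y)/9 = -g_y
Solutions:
 g(y) = C1 - 5*exp(3*y/7)/3 + 7*sin(3*y)/27


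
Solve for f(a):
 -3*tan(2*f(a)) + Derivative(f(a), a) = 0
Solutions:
 f(a) = -asin(C1*exp(6*a))/2 + pi/2
 f(a) = asin(C1*exp(6*a))/2


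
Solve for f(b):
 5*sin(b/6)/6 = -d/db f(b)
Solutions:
 f(b) = C1 + 5*cos(b/6)


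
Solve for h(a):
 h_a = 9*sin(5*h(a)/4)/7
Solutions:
 -9*a/7 + 2*log(cos(5*h(a)/4) - 1)/5 - 2*log(cos(5*h(a)/4) + 1)/5 = C1


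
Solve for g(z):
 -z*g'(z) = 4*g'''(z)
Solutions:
 g(z) = C1 + Integral(C2*airyai(-2^(1/3)*z/2) + C3*airybi(-2^(1/3)*z/2), z)


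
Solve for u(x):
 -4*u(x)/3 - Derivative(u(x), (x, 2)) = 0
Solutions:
 u(x) = C1*sin(2*sqrt(3)*x/3) + C2*cos(2*sqrt(3)*x/3)


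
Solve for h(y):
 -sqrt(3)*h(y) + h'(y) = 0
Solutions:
 h(y) = C1*exp(sqrt(3)*y)


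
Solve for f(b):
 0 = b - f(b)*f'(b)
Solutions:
 f(b) = -sqrt(C1 + b^2)
 f(b) = sqrt(C1 + b^2)


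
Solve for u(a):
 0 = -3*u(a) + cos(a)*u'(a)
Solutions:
 u(a) = C1*(sin(a) + 1)^(3/2)/(sin(a) - 1)^(3/2)


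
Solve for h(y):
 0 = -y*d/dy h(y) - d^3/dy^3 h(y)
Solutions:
 h(y) = C1 + Integral(C2*airyai(-y) + C3*airybi(-y), y)


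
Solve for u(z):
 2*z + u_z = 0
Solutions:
 u(z) = C1 - z^2


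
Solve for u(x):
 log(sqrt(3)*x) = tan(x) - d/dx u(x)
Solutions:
 u(x) = C1 - x*log(x) - x*log(3)/2 + x - log(cos(x))


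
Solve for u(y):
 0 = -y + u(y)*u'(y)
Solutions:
 u(y) = -sqrt(C1 + y^2)
 u(y) = sqrt(C1 + y^2)


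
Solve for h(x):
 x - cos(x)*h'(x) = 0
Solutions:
 h(x) = C1 + Integral(x/cos(x), x)


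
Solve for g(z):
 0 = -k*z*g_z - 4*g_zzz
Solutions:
 g(z) = C1 + Integral(C2*airyai(2^(1/3)*z*(-k)^(1/3)/2) + C3*airybi(2^(1/3)*z*(-k)^(1/3)/2), z)


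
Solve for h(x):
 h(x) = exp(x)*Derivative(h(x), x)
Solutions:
 h(x) = C1*exp(-exp(-x))


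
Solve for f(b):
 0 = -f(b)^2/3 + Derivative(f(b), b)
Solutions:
 f(b) = -3/(C1 + b)


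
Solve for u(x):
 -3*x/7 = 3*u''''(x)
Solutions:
 u(x) = C1 + C2*x + C3*x^2 + C4*x^3 - x^5/840


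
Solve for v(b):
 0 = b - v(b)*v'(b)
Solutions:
 v(b) = -sqrt(C1 + b^2)
 v(b) = sqrt(C1 + b^2)


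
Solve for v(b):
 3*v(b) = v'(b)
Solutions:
 v(b) = C1*exp(3*b)


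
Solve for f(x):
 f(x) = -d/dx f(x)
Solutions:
 f(x) = C1*exp(-x)


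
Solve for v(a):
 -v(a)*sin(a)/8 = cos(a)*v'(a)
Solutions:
 v(a) = C1*cos(a)^(1/8)


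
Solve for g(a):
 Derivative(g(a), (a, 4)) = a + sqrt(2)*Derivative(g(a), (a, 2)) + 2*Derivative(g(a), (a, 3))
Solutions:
 g(a) = C1 + C2*a + C3*exp(a*(1 - sqrt(1 + sqrt(2)))) + C4*exp(a*(1 + sqrt(1 + sqrt(2)))) - sqrt(2)*a^3/12 + a^2/2


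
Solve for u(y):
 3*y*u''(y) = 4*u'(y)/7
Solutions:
 u(y) = C1 + C2*y^(25/21)


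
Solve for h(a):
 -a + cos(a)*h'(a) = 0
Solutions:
 h(a) = C1 + Integral(a/cos(a), a)


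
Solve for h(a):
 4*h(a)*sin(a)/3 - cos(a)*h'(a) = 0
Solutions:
 h(a) = C1/cos(a)^(4/3)


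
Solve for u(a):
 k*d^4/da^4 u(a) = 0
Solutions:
 u(a) = C1 + C2*a + C3*a^2 + C4*a^3


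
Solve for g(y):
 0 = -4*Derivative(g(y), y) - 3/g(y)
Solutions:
 g(y) = -sqrt(C1 - 6*y)/2
 g(y) = sqrt(C1 - 6*y)/2


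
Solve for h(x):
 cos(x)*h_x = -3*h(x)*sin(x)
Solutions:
 h(x) = C1*cos(x)^3


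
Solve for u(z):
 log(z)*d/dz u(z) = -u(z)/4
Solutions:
 u(z) = C1*exp(-li(z)/4)


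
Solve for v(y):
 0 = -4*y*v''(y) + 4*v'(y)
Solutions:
 v(y) = C1 + C2*y^2


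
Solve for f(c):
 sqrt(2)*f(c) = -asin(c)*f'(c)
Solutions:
 f(c) = C1*exp(-sqrt(2)*Integral(1/asin(c), c))


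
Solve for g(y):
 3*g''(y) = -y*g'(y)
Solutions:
 g(y) = C1 + C2*erf(sqrt(6)*y/6)


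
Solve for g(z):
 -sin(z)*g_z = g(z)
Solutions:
 g(z) = C1*sqrt(cos(z) + 1)/sqrt(cos(z) - 1)


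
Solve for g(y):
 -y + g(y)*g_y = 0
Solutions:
 g(y) = -sqrt(C1 + y^2)
 g(y) = sqrt(C1 + y^2)


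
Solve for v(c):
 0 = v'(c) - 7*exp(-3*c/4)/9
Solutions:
 v(c) = C1 - 28*exp(-3*c/4)/27


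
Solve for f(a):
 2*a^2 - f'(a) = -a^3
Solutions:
 f(a) = C1 + a^4/4 + 2*a^3/3


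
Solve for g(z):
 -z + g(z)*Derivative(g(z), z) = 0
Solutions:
 g(z) = -sqrt(C1 + z^2)
 g(z) = sqrt(C1 + z^2)


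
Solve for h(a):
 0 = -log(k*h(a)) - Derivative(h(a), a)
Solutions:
 li(k*h(a))/k = C1 - a


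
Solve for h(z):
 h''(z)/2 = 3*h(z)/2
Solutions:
 h(z) = C1*exp(-sqrt(3)*z) + C2*exp(sqrt(3)*z)


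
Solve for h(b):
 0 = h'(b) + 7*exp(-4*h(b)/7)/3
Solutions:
 h(b) = 7*log(-I*(C1 - 4*b/3)^(1/4))
 h(b) = 7*log(I*(C1 - 4*b/3)^(1/4))
 h(b) = 7*log(-(C1 - 4*b/3)^(1/4))
 h(b) = 7*log(C1 - 4*b/3)/4


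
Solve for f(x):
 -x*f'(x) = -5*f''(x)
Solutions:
 f(x) = C1 + C2*erfi(sqrt(10)*x/10)


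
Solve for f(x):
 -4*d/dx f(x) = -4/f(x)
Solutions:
 f(x) = -sqrt(C1 + 2*x)
 f(x) = sqrt(C1 + 2*x)


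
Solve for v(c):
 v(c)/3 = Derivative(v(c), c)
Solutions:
 v(c) = C1*exp(c/3)


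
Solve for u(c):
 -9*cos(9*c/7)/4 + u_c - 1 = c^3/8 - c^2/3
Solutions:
 u(c) = C1 + c^4/32 - c^3/9 + c + 7*sin(9*c/7)/4


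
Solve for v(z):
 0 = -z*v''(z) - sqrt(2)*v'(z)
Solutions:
 v(z) = C1 + C2*z^(1 - sqrt(2))


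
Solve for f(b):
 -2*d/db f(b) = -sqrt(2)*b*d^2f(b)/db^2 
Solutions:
 f(b) = C1 + C2*b^(1 + sqrt(2))


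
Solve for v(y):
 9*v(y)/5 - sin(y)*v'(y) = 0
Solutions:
 v(y) = C1*(cos(y) - 1)^(9/10)/(cos(y) + 1)^(9/10)


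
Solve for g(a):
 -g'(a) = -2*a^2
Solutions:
 g(a) = C1 + 2*a^3/3


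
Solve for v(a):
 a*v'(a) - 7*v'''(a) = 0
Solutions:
 v(a) = C1 + Integral(C2*airyai(7^(2/3)*a/7) + C3*airybi(7^(2/3)*a/7), a)


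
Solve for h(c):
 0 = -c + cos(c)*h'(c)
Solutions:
 h(c) = C1 + Integral(c/cos(c), c)


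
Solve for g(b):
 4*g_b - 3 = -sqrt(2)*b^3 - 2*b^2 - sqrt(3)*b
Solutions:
 g(b) = C1 - sqrt(2)*b^4/16 - b^3/6 - sqrt(3)*b^2/8 + 3*b/4


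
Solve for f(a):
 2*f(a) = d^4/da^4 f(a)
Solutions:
 f(a) = C1*exp(-2^(1/4)*a) + C2*exp(2^(1/4)*a) + C3*sin(2^(1/4)*a) + C4*cos(2^(1/4)*a)


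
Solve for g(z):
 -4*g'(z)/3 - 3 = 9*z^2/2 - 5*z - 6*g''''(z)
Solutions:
 g(z) = C1 + C4*exp(6^(1/3)*z/3) - 9*z^3/8 + 15*z^2/8 - 9*z/4 + (C2*sin(2^(1/3)*3^(5/6)*z/6) + C3*cos(2^(1/3)*3^(5/6)*z/6))*exp(-6^(1/3)*z/6)


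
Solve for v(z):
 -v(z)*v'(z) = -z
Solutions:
 v(z) = -sqrt(C1 + z^2)
 v(z) = sqrt(C1 + z^2)


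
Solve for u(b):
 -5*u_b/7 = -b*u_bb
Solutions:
 u(b) = C1 + C2*b^(12/7)


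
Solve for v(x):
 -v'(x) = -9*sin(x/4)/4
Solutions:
 v(x) = C1 - 9*cos(x/4)


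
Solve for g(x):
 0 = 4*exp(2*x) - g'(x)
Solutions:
 g(x) = C1 + 2*exp(2*x)


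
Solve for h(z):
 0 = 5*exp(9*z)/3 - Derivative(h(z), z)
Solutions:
 h(z) = C1 + 5*exp(9*z)/27


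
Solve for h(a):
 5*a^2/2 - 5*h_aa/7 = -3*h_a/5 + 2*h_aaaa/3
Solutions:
 h(a) = C1 + C2*exp(-a*(-25*980^(1/3)/(441 + sqrt(238231))^(1/3) + 350^(1/3)*(441 + sqrt(238231))^(1/3))/140)*sin(sqrt(3)*a*(25*980^(1/3)/(441 + sqrt(238231))^(1/3) + 350^(1/3)*(441 + sqrt(238231))^(1/3))/140) + C3*exp(-a*(-25*980^(1/3)/(441 + sqrt(238231))^(1/3) + 350^(1/3)*(441 + sqrt(238231))^(1/3))/140)*cos(sqrt(3)*a*(25*980^(1/3)/(441 + sqrt(238231))^(1/3) + 350^(1/3)*(441 + sqrt(238231))^(1/3))/140) + C4*exp(a*(-25*980^(1/3)/(441 + sqrt(238231))^(1/3) + 350^(1/3)*(441 + sqrt(238231))^(1/3))/70) - 25*a^3/18 - 625*a^2/126 - 15625*a/1323


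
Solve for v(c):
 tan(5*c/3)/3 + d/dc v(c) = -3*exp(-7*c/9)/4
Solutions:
 v(c) = C1 - log(tan(5*c/3)^2 + 1)/10 + 27*exp(-7*c/9)/28


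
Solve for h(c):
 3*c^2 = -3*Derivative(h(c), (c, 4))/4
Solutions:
 h(c) = C1 + C2*c + C3*c^2 + C4*c^3 - c^6/90


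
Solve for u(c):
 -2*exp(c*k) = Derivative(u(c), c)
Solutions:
 u(c) = C1 - 2*exp(c*k)/k


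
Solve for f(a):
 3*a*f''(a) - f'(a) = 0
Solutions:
 f(a) = C1 + C2*a^(4/3)


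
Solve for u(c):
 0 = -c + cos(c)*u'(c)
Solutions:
 u(c) = C1 + Integral(c/cos(c), c)


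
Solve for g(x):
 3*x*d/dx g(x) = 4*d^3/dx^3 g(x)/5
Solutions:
 g(x) = C1 + Integral(C2*airyai(30^(1/3)*x/2) + C3*airybi(30^(1/3)*x/2), x)


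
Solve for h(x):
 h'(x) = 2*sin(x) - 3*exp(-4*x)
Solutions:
 h(x) = C1 - 2*cos(x) + 3*exp(-4*x)/4


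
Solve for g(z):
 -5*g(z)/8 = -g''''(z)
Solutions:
 g(z) = C1*exp(-10^(1/4)*z/2) + C2*exp(10^(1/4)*z/2) + C3*sin(10^(1/4)*z/2) + C4*cos(10^(1/4)*z/2)


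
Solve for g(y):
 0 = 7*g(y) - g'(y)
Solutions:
 g(y) = C1*exp(7*y)


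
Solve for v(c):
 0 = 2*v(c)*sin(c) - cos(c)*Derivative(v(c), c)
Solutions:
 v(c) = C1/cos(c)^2


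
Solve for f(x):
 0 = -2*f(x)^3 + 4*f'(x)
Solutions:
 f(x) = -sqrt(-1/(C1 + x))
 f(x) = sqrt(-1/(C1 + x))


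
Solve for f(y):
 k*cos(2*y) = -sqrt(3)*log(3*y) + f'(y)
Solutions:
 f(y) = C1 + k*sin(2*y)/2 + sqrt(3)*y*(log(y) - 1) + sqrt(3)*y*log(3)


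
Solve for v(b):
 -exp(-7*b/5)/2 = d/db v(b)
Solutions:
 v(b) = C1 + 5*exp(-7*b/5)/14


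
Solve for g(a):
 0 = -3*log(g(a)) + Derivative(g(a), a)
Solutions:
 li(g(a)) = C1 + 3*a


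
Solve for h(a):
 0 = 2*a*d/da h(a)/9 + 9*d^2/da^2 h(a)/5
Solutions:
 h(a) = C1 + C2*erf(sqrt(5)*a/9)


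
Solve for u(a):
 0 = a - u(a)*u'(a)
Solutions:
 u(a) = -sqrt(C1 + a^2)
 u(a) = sqrt(C1 + a^2)


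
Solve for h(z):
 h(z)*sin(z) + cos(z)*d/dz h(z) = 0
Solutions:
 h(z) = C1*cos(z)


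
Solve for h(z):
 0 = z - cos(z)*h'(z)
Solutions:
 h(z) = C1 + Integral(z/cos(z), z)


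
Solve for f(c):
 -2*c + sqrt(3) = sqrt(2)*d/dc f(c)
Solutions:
 f(c) = C1 - sqrt(2)*c^2/2 + sqrt(6)*c/2


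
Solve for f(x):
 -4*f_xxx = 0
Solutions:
 f(x) = C1 + C2*x + C3*x^2


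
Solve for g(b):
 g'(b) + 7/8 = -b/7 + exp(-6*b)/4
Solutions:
 g(b) = C1 - b^2/14 - 7*b/8 - exp(-6*b)/24


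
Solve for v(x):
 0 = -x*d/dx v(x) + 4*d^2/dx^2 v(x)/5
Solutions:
 v(x) = C1 + C2*erfi(sqrt(10)*x/4)


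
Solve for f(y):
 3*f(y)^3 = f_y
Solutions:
 f(y) = -sqrt(2)*sqrt(-1/(C1 + 3*y))/2
 f(y) = sqrt(2)*sqrt(-1/(C1 + 3*y))/2


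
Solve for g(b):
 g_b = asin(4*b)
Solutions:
 g(b) = C1 + b*asin(4*b) + sqrt(1 - 16*b^2)/4


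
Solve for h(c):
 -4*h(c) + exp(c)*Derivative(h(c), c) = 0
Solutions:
 h(c) = C1*exp(-4*exp(-c))


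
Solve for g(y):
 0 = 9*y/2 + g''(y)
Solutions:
 g(y) = C1 + C2*y - 3*y^3/4


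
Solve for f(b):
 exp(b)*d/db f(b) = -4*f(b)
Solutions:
 f(b) = C1*exp(4*exp(-b))


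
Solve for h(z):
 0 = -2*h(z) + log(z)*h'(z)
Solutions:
 h(z) = C1*exp(2*li(z))


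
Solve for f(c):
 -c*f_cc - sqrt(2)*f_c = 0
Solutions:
 f(c) = C1 + C2*c^(1 - sqrt(2))


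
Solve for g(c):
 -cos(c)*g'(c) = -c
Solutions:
 g(c) = C1 + Integral(c/cos(c), c)


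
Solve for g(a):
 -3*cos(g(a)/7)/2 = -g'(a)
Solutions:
 -3*a/2 - 7*log(sin(g(a)/7) - 1)/2 + 7*log(sin(g(a)/7) + 1)/2 = C1


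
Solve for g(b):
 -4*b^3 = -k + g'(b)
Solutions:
 g(b) = C1 - b^4 + b*k


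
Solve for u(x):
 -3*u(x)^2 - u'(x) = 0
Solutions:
 u(x) = 1/(C1 + 3*x)


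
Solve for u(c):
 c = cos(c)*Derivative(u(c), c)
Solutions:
 u(c) = C1 + Integral(c/cos(c), c)


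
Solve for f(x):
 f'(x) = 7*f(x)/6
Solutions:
 f(x) = C1*exp(7*x/6)


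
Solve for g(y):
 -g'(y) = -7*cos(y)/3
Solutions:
 g(y) = C1 + 7*sin(y)/3


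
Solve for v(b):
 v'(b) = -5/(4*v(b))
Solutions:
 v(b) = -sqrt(C1 - 10*b)/2
 v(b) = sqrt(C1 - 10*b)/2


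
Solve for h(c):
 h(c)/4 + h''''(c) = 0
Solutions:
 h(c) = (C1*sin(c/2) + C2*cos(c/2))*exp(-c/2) + (C3*sin(c/2) + C4*cos(c/2))*exp(c/2)


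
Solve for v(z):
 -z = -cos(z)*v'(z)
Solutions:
 v(z) = C1 + Integral(z/cos(z), z)


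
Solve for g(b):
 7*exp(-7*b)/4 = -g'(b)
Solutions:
 g(b) = C1 + exp(-7*b)/4


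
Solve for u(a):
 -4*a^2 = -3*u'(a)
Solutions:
 u(a) = C1 + 4*a^3/9


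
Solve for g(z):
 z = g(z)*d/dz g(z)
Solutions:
 g(z) = -sqrt(C1 + z^2)
 g(z) = sqrt(C1 + z^2)


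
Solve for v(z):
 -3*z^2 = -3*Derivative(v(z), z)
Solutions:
 v(z) = C1 + z^3/3


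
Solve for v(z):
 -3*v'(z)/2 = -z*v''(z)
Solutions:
 v(z) = C1 + C2*z^(5/2)


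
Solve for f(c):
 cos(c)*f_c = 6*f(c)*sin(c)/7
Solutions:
 f(c) = C1/cos(c)^(6/7)


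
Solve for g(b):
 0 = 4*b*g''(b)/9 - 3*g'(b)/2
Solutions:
 g(b) = C1 + C2*b^(35/8)


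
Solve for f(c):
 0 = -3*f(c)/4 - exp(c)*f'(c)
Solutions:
 f(c) = C1*exp(3*exp(-c)/4)


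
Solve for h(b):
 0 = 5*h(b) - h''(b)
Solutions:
 h(b) = C1*exp(-sqrt(5)*b) + C2*exp(sqrt(5)*b)


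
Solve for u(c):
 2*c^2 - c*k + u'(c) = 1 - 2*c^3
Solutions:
 u(c) = C1 - c^4/2 - 2*c^3/3 + c^2*k/2 + c


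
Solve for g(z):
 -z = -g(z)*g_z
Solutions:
 g(z) = -sqrt(C1 + z^2)
 g(z) = sqrt(C1 + z^2)


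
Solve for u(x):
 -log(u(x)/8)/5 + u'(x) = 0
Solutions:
 5*Integral(1/(-log(_y) + 3*log(2)), (_y, u(x))) = C1 - x


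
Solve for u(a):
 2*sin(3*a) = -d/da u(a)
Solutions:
 u(a) = C1 + 2*cos(3*a)/3


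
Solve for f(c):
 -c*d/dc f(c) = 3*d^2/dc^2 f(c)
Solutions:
 f(c) = C1 + C2*erf(sqrt(6)*c/6)


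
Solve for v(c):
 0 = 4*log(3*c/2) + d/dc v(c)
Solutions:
 v(c) = C1 - 4*c*log(c) + c*log(16/81) + 4*c


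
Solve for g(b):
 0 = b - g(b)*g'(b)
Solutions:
 g(b) = -sqrt(C1 + b^2)
 g(b) = sqrt(C1 + b^2)


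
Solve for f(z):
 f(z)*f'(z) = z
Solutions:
 f(z) = -sqrt(C1 + z^2)
 f(z) = sqrt(C1 + z^2)


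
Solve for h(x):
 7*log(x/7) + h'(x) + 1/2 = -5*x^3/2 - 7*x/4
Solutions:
 h(x) = C1 - 5*x^4/8 - 7*x^2/8 - 7*x*log(x) + 13*x/2 + 7*x*log(7)


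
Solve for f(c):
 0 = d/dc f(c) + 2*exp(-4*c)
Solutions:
 f(c) = C1 + exp(-4*c)/2


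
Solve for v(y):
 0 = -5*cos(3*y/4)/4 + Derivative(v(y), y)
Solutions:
 v(y) = C1 + 5*sin(3*y/4)/3


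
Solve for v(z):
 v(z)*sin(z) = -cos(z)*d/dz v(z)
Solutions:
 v(z) = C1*cos(z)


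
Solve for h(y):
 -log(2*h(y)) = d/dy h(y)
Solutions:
 Integral(1/(log(_y) + log(2)), (_y, h(y))) = C1 - y


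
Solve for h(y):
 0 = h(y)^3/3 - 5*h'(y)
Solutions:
 h(y) = -sqrt(30)*sqrt(-1/(C1 + y))/2
 h(y) = sqrt(30)*sqrt(-1/(C1 + y))/2


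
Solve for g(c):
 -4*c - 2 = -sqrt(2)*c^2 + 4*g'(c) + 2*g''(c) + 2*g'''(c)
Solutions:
 g(c) = C1 + sqrt(2)*c^3/12 - c^2/2 - sqrt(2)*c^2/8 - sqrt(2)*c/8 + (C2*sin(sqrt(7)*c/2) + C3*cos(sqrt(7)*c/2))*exp(-c/2)


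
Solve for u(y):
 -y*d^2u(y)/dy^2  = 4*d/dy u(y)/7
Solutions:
 u(y) = C1 + C2*y^(3/7)


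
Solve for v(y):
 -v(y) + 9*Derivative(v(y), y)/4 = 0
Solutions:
 v(y) = C1*exp(4*y/9)


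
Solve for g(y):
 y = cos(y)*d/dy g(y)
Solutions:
 g(y) = C1 + Integral(y/cos(y), y)


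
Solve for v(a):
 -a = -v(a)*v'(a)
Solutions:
 v(a) = -sqrt(C1 + a^2)
 v(a) = sqrt(C1 + a^2)


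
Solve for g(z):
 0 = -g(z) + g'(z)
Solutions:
 g(z) = C1*exp(z)


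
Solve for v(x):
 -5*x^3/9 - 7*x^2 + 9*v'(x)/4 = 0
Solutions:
 v(x) = C1 + 5*x^4/81 + 28*x^3/27


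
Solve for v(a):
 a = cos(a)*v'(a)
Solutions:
 v(a) = C1 + Integral(a/cos(a), a)


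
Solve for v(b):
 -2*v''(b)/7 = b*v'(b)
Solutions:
 v(b) = C1 + C2*erf(sqrt(7)*b/2)


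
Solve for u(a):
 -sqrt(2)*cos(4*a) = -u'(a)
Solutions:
 u(a) = C1 + sqrt(2)*sin(4*a)/4


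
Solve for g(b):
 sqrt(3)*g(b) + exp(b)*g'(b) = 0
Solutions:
 g(b) = C1*exp(sqrt(3)*exp(-b))


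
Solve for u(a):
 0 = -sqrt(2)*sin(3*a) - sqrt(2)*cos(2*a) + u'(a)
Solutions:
 u(a) = C1 + sqrt(2)*sin(2*a)/2 - sqrt(2)*cos(3*a)/3


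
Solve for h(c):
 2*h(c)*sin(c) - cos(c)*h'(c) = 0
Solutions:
 h(c) = C1/cos(c)^2


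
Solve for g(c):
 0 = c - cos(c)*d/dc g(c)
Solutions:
 g(c) = C1 + Integral(c/cos(c), c)


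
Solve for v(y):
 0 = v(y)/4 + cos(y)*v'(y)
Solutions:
 v(y) = C1*(sin(y) - 1)^(1/8)/(sin(y) + 1)^(1/8)


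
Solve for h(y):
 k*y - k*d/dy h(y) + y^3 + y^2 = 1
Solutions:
 h(y) = C1 + y^2/2 + y^4/(4*k) + y^3/(3*k) - y/k


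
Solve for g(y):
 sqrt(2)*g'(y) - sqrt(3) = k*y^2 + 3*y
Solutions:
 g(y) = C1 + sqrt(2)*k*y^3/6 + 3*sqrt(2)*y^2/4 + sqrt(6)*y/2


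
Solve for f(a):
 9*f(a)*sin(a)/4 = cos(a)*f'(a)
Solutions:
 f(a) = C1/cos(a)^(9/4)


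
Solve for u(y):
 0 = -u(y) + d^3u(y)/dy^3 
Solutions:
 u(y) = C3*exp(y) + (C1*sin(sqrt(3)*y/2) + C2*cos(sqrt(3)*y/2))*exp(-y/2)


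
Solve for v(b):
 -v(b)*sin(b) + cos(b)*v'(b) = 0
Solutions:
 v(b) = C1/cos(b)


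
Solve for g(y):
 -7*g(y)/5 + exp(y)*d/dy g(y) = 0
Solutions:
 g(y) = C1*exp(-7*exp(-y)/5)


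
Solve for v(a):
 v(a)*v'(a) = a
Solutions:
 v(a) = -sqrt(C1 + a^2)
 v(a) = sqrt(C1 + a^2)


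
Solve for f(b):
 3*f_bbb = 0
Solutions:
 f(b) = C1 + C2*b + C3*b^2


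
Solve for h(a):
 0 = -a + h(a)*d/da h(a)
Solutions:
 h(a) = -sqrt(C1 + a^2)
 h(a) = sqrt(C1 + a^2)


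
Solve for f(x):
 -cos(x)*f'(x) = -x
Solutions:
 f(x) = C1 + Integral(x/cos(x), x)


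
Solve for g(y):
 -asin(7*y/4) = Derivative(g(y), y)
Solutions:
 g(y) = C1 - y*asin(7*y/4) - sqrt(16 - 49*y^2)/7


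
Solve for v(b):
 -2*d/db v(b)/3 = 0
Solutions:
 v(b) = C1


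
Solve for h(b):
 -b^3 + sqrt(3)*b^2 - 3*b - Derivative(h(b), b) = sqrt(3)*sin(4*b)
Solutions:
 h(b) = C1 - b^4/4 + sqrt(3)*b^3/3 - 3*b^2/2 + sqrt(3)*cos(4*b)/4


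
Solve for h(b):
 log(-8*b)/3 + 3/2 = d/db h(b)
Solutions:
 h(b) = C1 + b*log(-b)/3 + b*(log(2) + 7/6)


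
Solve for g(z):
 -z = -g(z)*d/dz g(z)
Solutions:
 g(z) = -sqrt(C1 + z^2)
 g(z) = sqrt(C1 + z^2)


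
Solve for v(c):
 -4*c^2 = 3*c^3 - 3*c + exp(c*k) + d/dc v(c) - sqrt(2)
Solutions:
 v(c) = C1 - 3*c^4/4 - 4*c^3/3 + 3*c^2/2 + sqrt(2)*c - exp(c*k)/k


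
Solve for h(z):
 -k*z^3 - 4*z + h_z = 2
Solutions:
 h(z) = C1 + k*z^4/4 + 2*z^2 + 2*z


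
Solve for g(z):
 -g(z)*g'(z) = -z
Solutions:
 g(z) = -sqrt(C1 + z^2)
 g(z) = sqrt(C1 + z^2)


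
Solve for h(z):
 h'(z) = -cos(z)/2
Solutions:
 h(z) = C1 - sin(z)/2


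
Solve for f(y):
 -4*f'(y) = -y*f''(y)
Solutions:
 f(y) = C1 + C2*y^5


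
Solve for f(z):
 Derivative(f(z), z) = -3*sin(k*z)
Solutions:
 f(z) = C1 + 3*cos(k*z)/k


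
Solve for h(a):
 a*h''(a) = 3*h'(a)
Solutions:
 h(a) = C1 + C2*a^4


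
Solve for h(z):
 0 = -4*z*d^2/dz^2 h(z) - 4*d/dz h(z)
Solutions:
 h(z) = C1 + C2*log(z)


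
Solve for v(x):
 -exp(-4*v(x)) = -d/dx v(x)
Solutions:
 v(x) = log(-I*(C1 + 4*x)^(1/4))
 v(x) = log(I*(C1 + 4*x)^(1/4))
 v(x) = log(-(C1 + 4*x)^(1/4))
 v(x) = log(C1 + 4*x)/4
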